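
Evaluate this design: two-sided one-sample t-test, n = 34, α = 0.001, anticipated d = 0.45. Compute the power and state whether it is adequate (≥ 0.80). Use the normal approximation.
Power ≈ 0.25; the study is underpowered (power < 0.80)

Power calculation (one-sample t-test, normal approximation):
z_β = d · √n - z_{α/2}
z_β = 0.45 · √34 - 3.291
z_β = 0.45 · 5.831 - 3.291
z_β = -0.667

Power = Φ(z_β) = Φ(-0.667) ≈ 0.253

Effect size d = 0.45 is small by Cohen's convention (0.2/0.5/0.8).

Threshold: power ≥ 0.80 is conventionally adequate.
Power ≈ 0.25 → the study is underpowered (power < 0.80).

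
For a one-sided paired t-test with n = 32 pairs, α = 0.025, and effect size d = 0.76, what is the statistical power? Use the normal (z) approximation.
Power ≈ 0.99

Power calculation (paired t-test, normal approximation):
z_β = d · √n - z_α
z_β = 0.76 · √32 - 1.960
z_β = 0.76 · 5.657 - 1.960
z_β = 2.339

Power = Φ(z_β) = Φ(2.339) ≈ 0.990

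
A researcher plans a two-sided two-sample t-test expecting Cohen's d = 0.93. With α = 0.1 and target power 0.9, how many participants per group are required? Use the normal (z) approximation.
n = 20 per group

Sample size formula (two-sample t-test, normal approximation):
n = 2 · ((z_{α/2} + z_β) / d)²

z_{α/2} = 1.645 (for α = 0.1, two-sided)
z_β = 1.282 (for power = 0.9)
d = 0.93

n = 2 · ((1.645 + 1.282) / 0.93)²
n = 2 · (3.147)²
n ≈ 19.81
Round up to the next whole number: n = 20 per group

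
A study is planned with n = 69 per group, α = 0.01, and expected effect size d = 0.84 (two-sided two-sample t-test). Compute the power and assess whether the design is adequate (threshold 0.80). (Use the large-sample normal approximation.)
Power ≈ 0.99; the study is adequately powered (power ≥ 0.80)

Power calculation (two-sample t-test, normal approximation):
z_β = d · √(n/2) - z_{α/2}
z_β = 0.84 · √(69/2) - 2.576
z_β = 0.84 · 5.874 - 2.576
z_β = 2.358

Power = Φ(z_β) = Φ(2.358) ≈ 0.991

Effect size d = 0.84 is large by Cohen's convention (0.2/0.5/0.8).

Threshold: power ≥ 0.80 is conventionally adequate.
Power ≈ 0.99 → the study is adequately powered (power ≥ 0.80).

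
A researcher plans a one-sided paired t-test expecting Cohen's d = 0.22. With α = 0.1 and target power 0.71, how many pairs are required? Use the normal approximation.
n = 70 pairs

Sample size formula (paired t-test, normal approximation):
n = ((z_α + z_β) / d)²

z_α = 1.282 (for α = 0.1, one-sided)
z_β = 0.553 (for power = 0.71)
d = 0.22

n = ((1.282 + 0.553) / 0.22)²
n = (8.341)²
n ≈ 69.57
Round up to the next whole number: n = 70 pairs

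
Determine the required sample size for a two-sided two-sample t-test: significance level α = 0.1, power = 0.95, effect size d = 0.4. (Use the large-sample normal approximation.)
n = 136 per group

Sample size formula (two-sample t-test, normal approximation):
n = 2 · ((z_{α/2} + z_β) / d)²

z_{α/2} = 1.645 (for α = 0.1, two-sided)
z_β = 1.645 (for power = 0.95)
d = 0.4

n = 2 · ((1.645 + 1.645) / 0.4)²
n = 2 · (8.225)²
n ≈ 135.30
Round up to the next whole number: n = 136 per group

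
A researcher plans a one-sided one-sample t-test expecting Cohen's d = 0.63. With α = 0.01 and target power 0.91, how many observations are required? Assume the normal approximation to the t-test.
n = 34

Sample size formula (one-sample t-test, normal approximation):
n = ((z_α + z_β) / d)²

z_α = 2.326 (for α = 0.01, one-sided)
z_β = 1.341 (for power = 0.91)
d = 0.63

n = ((2.326 + 1.341) / 0.63)²
n = (5.821)²
n ≈ 33.88
Round up to the next whole number: n = 34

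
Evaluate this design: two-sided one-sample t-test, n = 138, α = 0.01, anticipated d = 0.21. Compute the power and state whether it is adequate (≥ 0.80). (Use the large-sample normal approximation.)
Power ≈ 0.46; the study is underpowered (power < 0.80)

Power calculation (one-sample t-test, normal approximation):
z_β = d · √n - z_{α/2}
z_β = 0.21 · √138 - 2.576
z_β = 0.21 · 11.747 - 2.576
z_β = -0.109

Power = Φ(z_β) = Φ(-0.109) ≈ 0.457

Effect size d = 0.21 is small by Cohen's convention (0.2/0.5/0.8).

Threshold: power ≥ 0.80 is conventionally adequate.
Power ≈ 0.46 → the study is underpowered (power < 0.80).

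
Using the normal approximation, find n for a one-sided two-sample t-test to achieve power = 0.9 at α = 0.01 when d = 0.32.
n = 255 per group

Sample size formula (two-sample t-test, normal approximation):
n = 2 · ((z_α + z_β) / d)²

z_α = 2.326 (for α = 0.01, one-sided)
z_β = 1.282 (for power = 0.9)
d = 0.32

n = 2 · ((2.326 + 1.282) / 0.32)²
n = 2 · (11.275)²
n ≈ 254.25
Round up to the next whole number: n = 255 per group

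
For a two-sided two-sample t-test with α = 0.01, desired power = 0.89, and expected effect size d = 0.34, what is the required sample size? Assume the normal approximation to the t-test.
n = 251 per group

Sample size formula (two-sample t-test, normal approximation):
n = 2 · ((z_{α/2} + z_β) / d)²

z_{α/2} = 2.576 (for α = 0.01, two-sided)
z_β = 1.227 (for power = 0.89)
d = 0.34

n = 2 · ((2.576 + 1.227) / 0.34)²
n = 2 · (11.185)²
n ≈ 250.21
Round up to the next whole number: n = 251 per group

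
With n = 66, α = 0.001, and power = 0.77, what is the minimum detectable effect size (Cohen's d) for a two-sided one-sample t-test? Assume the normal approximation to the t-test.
d ≈ 0.50

Minimum detectable effect (one-sample t-test, normal approximation):
d = (z_{α/2} + z_β) / √n
d = (3.291 + 0.739) / √66
d = 4.029 / 8.124
d ≈ 0.50

By Cohen's convention (0.2 small / 0.5 medium / 0.8 large): medium effect.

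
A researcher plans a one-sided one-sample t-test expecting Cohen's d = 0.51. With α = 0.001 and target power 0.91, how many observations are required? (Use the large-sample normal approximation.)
n = 76

Sample size formula (one-sample t-test, normal approximation):
n = ((z_α + z_β) / d)²

z_α = 3.090 (for α = 0.001, one-sided)
z_β = 1.341 (for power = 0.91)
d = 0.51

n = ((3.090 + 1.341) / 0.51)²
n = (8.688)²
n ≈ 75.48
Round up to the next whole number: n = 76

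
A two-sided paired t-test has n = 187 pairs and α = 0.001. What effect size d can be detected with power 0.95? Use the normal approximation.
d ≈ 0.36

Minimum detectable effect (paired t-test, normal approximation):
d = (z_{α/2} + z_β) / √n
d = (3.291 + 1.645) / √187
d = 4.935 / 13.675
d ≈ 0.36

By Cohen's convention (0.2 small / 0.5 medium / 0.8 large): small effect.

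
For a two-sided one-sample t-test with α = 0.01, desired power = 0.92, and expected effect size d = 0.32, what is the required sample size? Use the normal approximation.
n = 155

Sample size formula (one-sample t-test, normal approximation):
n = ((z_{α/2} + z_β) / d)²

z_{α/2} = 2.576 (for α = 0.01, two-sided)
z_β = 1.405 (for power = 0.92)
d = 0.32

n = ((2.576 + 1.405) / 0.32)²
n = (12.441)²
n ≈ 154.78
Round up to the next whole number: n = 155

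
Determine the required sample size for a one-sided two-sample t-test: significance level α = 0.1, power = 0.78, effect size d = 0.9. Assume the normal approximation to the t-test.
n = 11 per group

Sample size formula (two-sample t-test, normal approximation):
n = 2 · ((z_α + z_β) / d)²

z_α = 1.282 (for α = 0.1, one-sided)
z_β = 0.772 (for power = 0.78)
d = 0.9

n = 2 · ((1.282 + 0.772) / 0.9)²
n = 2 · (2.282)²
n ≈ 10.42
Round up to the next whole number: n = 11 per group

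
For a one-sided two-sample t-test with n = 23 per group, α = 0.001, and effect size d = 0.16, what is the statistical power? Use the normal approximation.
Power ≈ 0.01

Power calculation (two-sample t-test, normal approximation):
z_β = d · √(n/2) - z_α
z_β = 0.16 · √(23/2) - 3.090
z_β = 0.16 · 3.391 - 3.090
z_β = -2.548

Power = Φ(z_β) = Φ(-2.548) ≈ 0.005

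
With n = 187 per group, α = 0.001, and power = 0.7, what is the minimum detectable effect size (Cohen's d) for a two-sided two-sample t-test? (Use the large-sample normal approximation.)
d ≈ 0.39

Minimum detectable effect (two-sample t-test, normal approximation):
d = (z_{α/2} + z_β) / √(n/2)
d = (3.291 + 0.524) / √(187/2)
d = 3.815 / 9.670
d ≈ 0.39

By Cohen's convention (0.2 small / 0.5 medium / 0.8 large): small effect.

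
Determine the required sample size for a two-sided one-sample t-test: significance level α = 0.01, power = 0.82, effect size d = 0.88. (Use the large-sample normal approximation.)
n = 16

Sample size formula (one-sample t-test, normal approximation):
n = ((z_{α/2} + z_β) / d)²

z_{α/2} = 2.576 (for α = 0.01, two-sided)
z_β = 0.915 (for power = 0.82)
d = 0.88

n = ((2.576 + 0.915) / 0.88)²
n = (3.967)²
n ≈ 15.74
Round up to the next whole number: n = 16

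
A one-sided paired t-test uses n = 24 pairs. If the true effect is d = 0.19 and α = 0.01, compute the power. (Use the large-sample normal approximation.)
Power ≈ 0.08

Power calculation (paired t-test, normal approximation):
z_β = d · √n - z_α
z_β = 0.19 · √24 - 2.326
z_β = 0.19 · 4.899 - 2.326
z_β = -1.396

Power = Φ(z_β) = Φ(-1.396) ≈ 0.081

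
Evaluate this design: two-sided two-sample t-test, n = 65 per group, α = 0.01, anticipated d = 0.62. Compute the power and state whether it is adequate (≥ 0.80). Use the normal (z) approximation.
Power ≈ 0.83; the study is adequately powered (power ≥ 0.80)

Power calculation (two-sample t-test, normal approximation):
z_β = d · √(n/2) - z_{α/2}
z_β = 0.62 · √(65/2) - 2.576
z_β = 0.62 · 5.701 - 2.576
z_β = 0.959

Power = Φ(z_β) = Φ(0.959) ≈ 0.831

Effect size d = 0.62 is medium by Cohen's convention (0.2/0.5/0.8).

Threshold: power ≥ 0.80 is conventionally adequate.
Power ≈ 0.83 → the study is adequately powered (power ≥ 0.80).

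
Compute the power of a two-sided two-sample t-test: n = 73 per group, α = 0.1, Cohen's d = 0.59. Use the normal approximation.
Power ≈ 0.97

Power calculation (two-sample t-test, normal approximation):
z_β = d · √(n/2) - z_{α/2}
z_β = 0.59 · √(73/2) - 1.645
z_β = 0.59 · 6.042 - 1.645
z_β = 1.920

Power = Φ(z_β) = Φ(1.920) ≈ 0.973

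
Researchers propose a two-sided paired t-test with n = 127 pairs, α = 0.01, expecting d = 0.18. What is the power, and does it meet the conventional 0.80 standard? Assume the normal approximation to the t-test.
Power ≈ 0.29; the study is underpowered (power < 0.80)

Power calculation (paired t-test, normal approximation):
z_β = d · √n - z_{α/2}
z_β = 0.18 · √127 - 2.576
z_β = 0.18 · 11.269 - 2.576
z_β = -0.547

Power = Φ(z_β) = Φ(-0.547) ≈ 0.292

Effect size d = 0.18 is very small by Cohen's convention (0.2/0.5/0.8).

Threshold: power ≥ 0.80 is conventionally adequate.
Power ≈ 0.29 → the study is underpowered (power < 0.80).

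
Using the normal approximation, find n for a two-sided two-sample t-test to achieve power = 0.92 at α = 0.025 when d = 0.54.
n = 92 per group

Sample size formula (two-sample t-test, normal approximation):
n = 2 · ((z_{α/2} + z_β) / d)²

z_{α/2} = 2.241 (for α = 0.025, two-sided)
z_β = 1.405 (for power = 0.92)
d = 0.54

n = 2 · ((2.241 + 1.405) / 0.54)²
n = 2 · (6.752)²
n ≈ 91.18
Round up to the next whole number: n = 92 per group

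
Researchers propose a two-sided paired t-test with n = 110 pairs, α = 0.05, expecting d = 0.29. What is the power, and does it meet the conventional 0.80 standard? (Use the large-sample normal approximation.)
Power ≈ 0.86; the study is adequately powered (power ≥ 0.80)

Power calculation (paired t-test, normal approximation):
z_β = d · √n - z_{α/2}
z_β = 0.29 · √110 - 1.960
z_β = 0.29 · 10.488 - 1.960
z_β = 1.082

Power = Φ(z_β) = Φ(1.082) ≈ 0.860

Effect size d = 0.29 is small by Cohen's convention (0.2/0.5/0.8).

Threshold: power ≥ 0.80 is conventionally adequate.
Power ≈ 0.86 → the study is adequately powered (power ≥ 0.80).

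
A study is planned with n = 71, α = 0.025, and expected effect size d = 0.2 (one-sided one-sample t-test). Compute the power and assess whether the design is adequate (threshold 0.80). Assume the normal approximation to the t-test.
Power ≈ 0.39; the study is underpowered (power < 0.80)

Power calculation (one-sample t-test, normal approximation):
z_β = d · √n - z_α
z_β = 0.2 · √71 - 1.960
z_β = 0.2 · 8.426 - 1.960
z_β = -0.275

Power = Φ(z_β) = Φ(-0.275) ≈ 0.392

Effect size d = 0.2 is small by Cohen's convention (0.2/0.5/0.8).

Threshold: power ≥ 0.80 is conventionally adequate.
Power ≈ 0.39 → the study is underpowered (power < 0.80).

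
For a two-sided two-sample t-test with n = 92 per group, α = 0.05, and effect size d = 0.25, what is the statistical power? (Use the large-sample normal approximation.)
Power ≈ 0.40

Power calculation (two-sample t-test, normal approximation):
z_β = d · √(n/2) - z_{α/2}
z_β = 0.25 · √(92/2) - 1.960
z_β = 0.25 · 6.782 - 1.960
z_β = -0.264

Power = Φ(z_β) = Φ(-0.264) ≈ 0.396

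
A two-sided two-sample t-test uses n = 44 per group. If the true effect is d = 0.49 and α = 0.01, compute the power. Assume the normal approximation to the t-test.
Power ≈ 0.39

Power calculation (two-sample t-test, normal approximation):
z_β = d · √(n/2) - z_{α/2}
z_β = 0.49 · √(44/2) - 2.576
z_β = 0.49 · 4.690 - 2.576
z_β = -0.278

Power = Φ(z_β) = Φ(-0.278) ≈ 0.391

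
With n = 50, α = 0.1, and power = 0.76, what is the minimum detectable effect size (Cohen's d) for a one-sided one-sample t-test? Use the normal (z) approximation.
d ≈ 0.28

Minimum detectable effect (one-sample t-test, normal approximation):
d = (z_α + z_β) / √n
d = (1.282 + 0.706) / √50
d = 1.988 / 7.071
d ≈ 0.28

By Cohen's convention (0.2 small / 0.5 medium / 0.8 large): small effect.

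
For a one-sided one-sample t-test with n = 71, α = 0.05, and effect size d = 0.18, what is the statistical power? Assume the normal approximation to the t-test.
Power ≈ 0.45

Power calculation (one-sample t-test, normal approximation):
z_β = d · √n - z_α
z_β = 0.18 · √71 - 1.645
z_β = 0.18 · 8.426 - 1.645
z_β = -0.128

Power = Φ(z_β) = Φ(-0.128) ≈ 0.449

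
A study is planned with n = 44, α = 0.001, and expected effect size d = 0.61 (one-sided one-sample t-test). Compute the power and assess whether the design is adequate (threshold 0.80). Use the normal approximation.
Power ≈ 0.83; the study is adequately powered (power ≥ 0.80)

Power calculation (one-sample t-test, normal approximation):
z_β = d · √n - z_α
z_β = 0.61 · √44 - 3.090
z_β = 0.61 · 6.633 - 3.090
z_β = 0.956

Power = Φ(z_β) = Φ(0.956) ≈ 0.830

Effect size d = 0.61 is medium by Cohen's convention (0.2/0.5/0.8).

Threshold: power ≥ 0.80 is conventionally adequate.
Power ≈ 0.83 → the study is adequately powered (power ≥ 0.80).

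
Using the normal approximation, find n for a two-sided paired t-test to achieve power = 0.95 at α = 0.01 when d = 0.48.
n = 78 pairs

Sample size formula (paired t-test, normal approximation):
n = ((z_{α/2} + z_β) / d)²

z_{α/2} = 2.576 (for α = 0.01, two-sided)
z_β = 1.645 (for power = 0.95)
d = 0.48

n = ((2.576 + 1.645) / 0.48)²
n = (8.794)²
n ≈ 77.33
Round up to the next whole number: n = 78 pairs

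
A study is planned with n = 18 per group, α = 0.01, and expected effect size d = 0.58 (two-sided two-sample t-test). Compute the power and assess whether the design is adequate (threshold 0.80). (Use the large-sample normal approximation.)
Power ≈ 0.20; the study is underpowered (power < 0.80)

Power calculation (two-sample t-test, normal approximation):
z_β = d · √(n/2) - z_{α/2}
z_β = 0.58 · √(18/2) - 2.576
z_β = 0.58 · 3.000 - 2.576
z_β = -0.836

Power = Φ(z_β) = Φ(-0.836) ≈ 0.202

Effect size d = 0.58 is medium by Cohen's convention (0.2/0.5/0.8).

Threshold: power ≥ 0.80 is conventionally adequate.
Power ≈ 0.20 → the study is underpowered (power < 0.80).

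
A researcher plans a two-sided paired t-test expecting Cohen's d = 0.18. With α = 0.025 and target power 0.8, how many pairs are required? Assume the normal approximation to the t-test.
n = 294 pairs

Sample size formula (paired t-test, normal approximation):
n = ((z_{α/2} + z_β) / d)²

z_{α/2} = 2.241 (for α = 0.025, two-sided)
z_β = 0.842 (for power = 0.8)
d = 0.18

n = ((2.241 + 0.842) / 0.18)²
n = (17.128)²
n ≈ 293.37
Round up to the next whole number: n = 294 pairs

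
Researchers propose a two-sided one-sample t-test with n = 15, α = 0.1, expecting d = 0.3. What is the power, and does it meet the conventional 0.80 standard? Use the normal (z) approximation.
Power ≈ 0.31; the study is underpowered (power < 0.80)

Power calculation (one-sample t-test, normal approximation):
z_β = d · √n - z_{α/2}
z_β = 0.3 · √15 - 1.645
z_β = 0.3 · 3.873 - 1.645
z_β = -0.483

Power = Φ(z_β) = Φ(-0.483) ≈ 0.315

Effect size d = 0.3 is small by Cohen's convention (0.2/0.5/0.8).

Threshold: power ≥ 0.80 is conventionally adequate.
Power ≈ 0.31 → the study is underpowered (power < 0.80).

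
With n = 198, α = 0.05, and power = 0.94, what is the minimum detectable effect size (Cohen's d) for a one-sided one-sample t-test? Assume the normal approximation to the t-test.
d ≈ 0.23

Minimum detectable effect (one-sample t-test, normal approximation):
d = (z_α + z_β) / √n
d = (1.645 + 1.555) / √198
d = 3.200 / 14.071
d ≈ 0.23

By Cohen's convention (0.2 small / 0.5 medium / 0.8 large): small effect.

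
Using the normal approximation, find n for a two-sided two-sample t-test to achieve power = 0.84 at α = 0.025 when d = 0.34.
n = 182 per group

Sample size formula (two-sample t-test, normal approximation):
n = 2 · ((z_{α/2} + z_β) / d)²

z_{α/2} = 2.241 (for α = 0.025, two-sided)
z_β = 0.994 (for power = 0.84)
d = 0.34

n = 2 · ((2.241 + 0.994) / 0.34)²
n = 2 · (9.515)²
n ≈ 181.07
Round up to the next whole number: n = 182 per group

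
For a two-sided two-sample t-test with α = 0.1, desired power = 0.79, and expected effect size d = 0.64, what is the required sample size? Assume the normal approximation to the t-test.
n = 30 per group

Sample size formula (two-sample t-test, normal approximation):
n = 2 · ((z_{α/2} + z_β) / d)²

z_{α/2} = 1.645 (for α = 0.1, two-sided)
z_β = 0.806 (for power = 0.79)
d = 0.64

n = 2 · ((1.645 + 0.806) / 0.64)²
n = 2 · (3.830)²
n ≈ 29.34
Round up to the next whole number: n = 30 per group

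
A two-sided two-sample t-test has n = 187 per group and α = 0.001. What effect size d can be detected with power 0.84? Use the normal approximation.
d ≈ 0.44

Minimum detectable effect (two-sample t-test, normal approximation):
d = (z_{α/2} + z_β) / √(n/2)
d = (3.291 + 0.994) / √(187/2)
d = 4.285 / 9.670
d ≈ 0.44

By Cohen's convention (0.2 small / 0.5 medium / 0.8 large): small effect.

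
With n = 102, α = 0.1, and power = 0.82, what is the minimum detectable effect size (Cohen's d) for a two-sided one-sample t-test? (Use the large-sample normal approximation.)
d ≈ 0.25

Minimum detectable effect (one-sample t-test, normal approximation):
d = (z_{α/2} + z_β) / √n
d = (1.645 + 0.915) / √102
d = 2.560 / 10.100
d ≈ 0.25

By Cohen's convention (0.2 small / 0.5 medium / 0.8 large): small effect.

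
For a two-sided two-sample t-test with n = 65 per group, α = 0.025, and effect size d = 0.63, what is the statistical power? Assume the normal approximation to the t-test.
Power ≈ 0.91

Power calculation (two-sample t-test, normal approximation):
z_β = d · √(n/2) - z_{α/2}
z_β = 0.63 · √(65/2) - 2.241
z_β = 0.63 · 5.701 - 2.241
z_β = 1.350

Power = Φ(z_β) = Φ(1.350) ≈ 0.912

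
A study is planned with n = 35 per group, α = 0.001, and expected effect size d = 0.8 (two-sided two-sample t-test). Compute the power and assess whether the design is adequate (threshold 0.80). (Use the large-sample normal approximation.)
Power ≈ 0.52; the study is underpowered (power < 0.80)

Power calculation (two-sample t-test, normal approximation):
z_β = d · √(n/2) - z_{α/2}
z_β = 0.8 · √(35/2) - 3.291
z_β = 0.8 · 4.183 - 3.291
z_β = 0.056

Power = Φ(z_β) = Φ(0.056) ≈ 0.522

Effect size d = 0.8 is large by Cohen's convention (0.2/0.5/0.8).

Threshold: power ≥ 0.80 is conventionally adequate.
Power ≈ 0.52 → the study is underpowered (power < 0.80).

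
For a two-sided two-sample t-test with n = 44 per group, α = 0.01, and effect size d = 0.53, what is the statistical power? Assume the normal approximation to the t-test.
Power ≈ 0.46

Power calculation (two-sample t-test, normal approximation):
z_β = d · √(n/2) - z_{α/2}
z_β = 0.53 · √(44/2) - 2.576
z_β = 0.53 · 4.690 - 2.576
z_β = -0.090

Power = Φ(z_β) = Φ(-0.090) ≈ 0.464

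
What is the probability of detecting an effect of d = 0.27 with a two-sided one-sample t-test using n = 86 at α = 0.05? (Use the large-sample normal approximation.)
Power ≈ 0.71

Power calculation (one-sample t-test, normal approximation):
z_β = d · √n - z_{α/2}
z_β = 0.27 · √86 - 1.960
z_β = 0.27 · 9.274 - 1.960
z_β = 0.544

Power = Φ(z_β) = Φ(0.544) ≈ 0.707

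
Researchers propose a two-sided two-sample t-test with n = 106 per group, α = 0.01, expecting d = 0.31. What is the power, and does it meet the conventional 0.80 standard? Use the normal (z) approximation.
Power ≈ 0.37; the study is underpowered (power < 0.80)

Power calculation (two-sample t-test, normal approximation):
z_β = d · √(n/2) - z_{α/2}
z_β = 0.31 · √(106/2) - 2.576
z_β = 0.31 · 7.280 - 2.576
z_β = -0.319

Power = Φ(z_β) = Φ(-0.319) ≈ 0.375

Effect size d = 0.31 is small by Cohen's convention (0.2/0.5/0.8).

Threshold: power ≥ 0.80 is conventionally adequate.
Power ≈ 0.37 → the study is underpowered (power < 0.80).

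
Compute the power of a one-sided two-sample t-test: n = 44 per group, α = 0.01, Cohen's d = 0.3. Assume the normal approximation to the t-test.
Power ≈ 0.18

Power calculation (two-sample t-test, normal approximation):
z_β = d · √(n/2) - z_α
z_β = 0.3 · √(44/2) - 2.326
z_β = 0.3 · 4.690 - 2.326
z_β = -0.919

Power = Φ(z_β) = Φ(-0.919) ≈ 0.179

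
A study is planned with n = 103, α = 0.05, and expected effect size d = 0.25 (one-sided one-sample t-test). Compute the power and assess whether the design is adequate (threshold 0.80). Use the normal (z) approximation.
Power ≈ 0.81; the study is adequately powered (power ≥ 0.80)

Power calculation (one-sample t-test, normal approximation):
z_β = d · √n - z_α
z_β = 0.25 · √103 - 1.645
z_β = 0.25 · 10.149 - 1.645
z_β = 0.892

Power = Φ(z_β) = Φ(0.892) ≈ 0.814

Effect size d = 0.25 is small by Cohen's convention (0.2/0.5/0.8).

Threshold: power ≥ 0.80 is conventionally adequate.
Power ≈ 0.81 → the study is adequately powered (power ≥ 0.80).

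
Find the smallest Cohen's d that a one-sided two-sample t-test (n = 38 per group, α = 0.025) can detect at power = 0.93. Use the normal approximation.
d ≈ 0.79

Minimum detectable effect (two-sample t-test, normal approximation):
d = (z_α + z_β) / √(n/2)
d = (1.960 + 1.476) / √(38/2)
d = 3.436 / 4.359
d ≈ 0.79

By Cohen's convention (0.2 small / 0.5 medium / 0.8 large): medium effect.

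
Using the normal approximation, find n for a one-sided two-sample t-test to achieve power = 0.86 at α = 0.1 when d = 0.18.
n = 345 per group

Sample size formula (two-sample t-test, normal approximation):
n = 2 · ((z_α + z_β) / d)²

z_α = 1.282 (for α = 0.1, one-sided)
z_β = 1.080 (for power = 0.86)
d = 0.18

n = 2 · ((1.282 + 1.080) / 0.18)²
n = 2 · (13.122)²
n ≈ 344.37
Round up to the next whole number: n = 345 per group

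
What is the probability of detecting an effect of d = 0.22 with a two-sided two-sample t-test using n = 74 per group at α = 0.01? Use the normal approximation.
Power ≈ 0.11

Power calculation (two-sample t-test, normal approximation):
z_β = d · √(n/2) - z_{α/2}
z_β = 0.22 · √(74/2) - 2.576
z_β = 0.22 · 6.083 - 2.576
z_β = -1.238

Power = Φ(z_β) = Φ(-1.238) ≈ 0.108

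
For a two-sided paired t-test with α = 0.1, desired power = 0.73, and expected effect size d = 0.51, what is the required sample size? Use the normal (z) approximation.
n = 20 pairs

Sample size formula (paired t-test, normal approximation):
n = ((z_{α/2} + z_β) / d)²

z_{α/2} = 1.645 (for α = 0.1, two-sided)
z_β = 0.613 (for power = 0.73)
d = 0.51

n = ((1.645 + 0.613) / 0.51)²
n = (4.427)²
n ≈ 19.60
Round up to the next whole number: n = 20 pairs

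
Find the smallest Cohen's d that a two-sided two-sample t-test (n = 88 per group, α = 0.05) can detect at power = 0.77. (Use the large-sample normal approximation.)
d ≈ 0.41

Minimum detectable effect (two-sample t-test, normal approximation):
d = (z_{α/2} + z_β) / √(n/2)
d = (1.960 + 0.739) / √(88/2)
d = 2.699 / 6.633
d ≈ 0.41

By Cohen's convention (0.2 small / 0.5 medium / 0.8 large): small effect.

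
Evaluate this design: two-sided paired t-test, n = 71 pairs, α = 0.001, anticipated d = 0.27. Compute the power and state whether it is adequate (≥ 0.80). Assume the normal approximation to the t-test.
Power ≈ 0.15; the study is underpowered (power < 0.80)

Power calculation (paired t-test, normal approximation):
z_β = d · √n - z_{α/2}
z_β = 0.27 · √71 - 3.291
z_β = 0.27 · 8.426 - 3.291
z_β = -1.015

Power = Φ(z_β) = Φ(-1.015) ≈ 0.155

Effect size d = 0.27 is small by Cohen's convention (0.2/0.5/0.8).

Threshold: power ≥ 0.80 is conventionally adequate.
Power ≈ 0.15 → the study is underpowered (power < 0.80).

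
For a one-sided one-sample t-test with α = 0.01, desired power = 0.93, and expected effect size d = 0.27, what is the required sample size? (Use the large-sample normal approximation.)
n = 199

Sample size formula (one-sample t-test, normal approximation):
n = ((z_α + z_β) / d)²

z_α = 2.326 (for α = 0.01, one-sided)
z_β = 1.476 (for power = 0.93)
d = 0.27

n = ((2.326 + 1.476) / 0.27)²
n = (14.081)²
n ≈ 198.27
Round up to the next whole number: n = 199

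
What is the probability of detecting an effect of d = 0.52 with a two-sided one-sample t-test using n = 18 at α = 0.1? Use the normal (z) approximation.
Power ≈ 0.71

Power calculation (one-sample t-test, normal approximation):
z_β = d · √n - z_{α/2}
z_β = 0.52 · √18 - 1.645
z_β = 0.52 · 4.243 - 1.645
z_β = 0.561

Power = Φ(z_β) = Φ(0.561) ≈ 0.713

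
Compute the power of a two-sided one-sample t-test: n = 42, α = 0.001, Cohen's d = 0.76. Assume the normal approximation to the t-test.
Power ≈ 0.95

Power calculation (one-sample t-test, normal approximation):
z_β = d · √n - z_{α/2}
z_β = 0.76 · √42 - 3.291
z_β = 0.76 · 6.481 - 3.291
z_β = 1.635

Power = Φ(z_β) = Φ(1.635) ≈ 0.949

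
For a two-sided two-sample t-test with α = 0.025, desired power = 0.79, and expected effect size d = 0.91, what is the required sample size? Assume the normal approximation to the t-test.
n = 23 per group

Sample size formula (two-sample t-test, normal approximation):
n = 2 · ((z_{α/2} + z_β) / d)²

z_{α/2} = 2.241 (for α = 0.025, two-sided)
z_β = 0.806 (for power = 0.79)
d = 0.91

n = 2 · ((2.241 + 0.806) / 0.91)²
n = 2 · (3.348)²
n ≈ 22.42
Round up to the next whole number: n = 23 per group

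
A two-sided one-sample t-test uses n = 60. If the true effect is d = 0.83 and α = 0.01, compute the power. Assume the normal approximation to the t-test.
Power ≈ 1.00

Power calculation (one-sample t-test, normal approximation):
z_β = d · √n - z_{α/2}
z_β = 0.83 · √60 - 2.576
z_β = 0.83 · 7.746 - 2.576
z_β = 3.853

Power = Φ(z_β) = Φ(3.853) ≈ 1.000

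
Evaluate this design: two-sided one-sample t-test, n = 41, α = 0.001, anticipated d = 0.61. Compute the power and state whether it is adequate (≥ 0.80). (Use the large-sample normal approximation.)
Power ≈ 0.73; the study is underpowered (power < 0.80)

Power calculation (one-sample t-test, normal approximation):
z_β = d · √n - z_{α/2}
z_β = 0.61 · √41 - 3.291
z_β = 0.61 · 6.403 - 3.291
z_β = 0.615

Power = Φ(z_β) = Φ(0.615) ≈ 0.731

Effect size d = 0.61 is medium by Cohen's convention (0.2/0.5/0.8).

Threshold: power ≥ 0.80 is conventionally adequate.
Power ≈ 0.73 → the study is underpowered (power < 0.80).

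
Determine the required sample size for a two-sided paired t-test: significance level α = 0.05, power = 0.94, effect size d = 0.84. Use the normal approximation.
n = 18 pairs

Sample size formula (paired t-test, normal approximation):
n = ((z_{α/2} + z_β) / d)²

z_{α/2} = 1.960 (for α = 0.05, two-sided)
z_β = 1.555 (for power = 0.94)
d = 0.84

n = ((1.960 + 1.555) / 0.84)²
n = (4.185)²
n ≈ 17.51
Round up to the next whole number: n = 18 pairs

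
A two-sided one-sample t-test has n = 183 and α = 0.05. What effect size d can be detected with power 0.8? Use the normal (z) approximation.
d ≈ 0.21

Minimum detectable effect (one-sample t-test, normal approximation):
d = (z_{α/2} + z_β) / √n
d = (1.960 + 0.842) / √183
d = 2.802 / 13.528
d ≈ 0.21

By Cohen's convention (0.2 small / 0.5 medium / 0.8 large): small effect.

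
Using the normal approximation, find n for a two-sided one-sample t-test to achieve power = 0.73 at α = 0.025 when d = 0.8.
n = 13

Sample size formula (one-sample t-test, normal approximation):
n = ((z_{α/2} + z_β) / d)²

z_{α/2} = 2.241 (for α = 0.025, two-sided)
z_β = 0.613 (for power = 0.73)
d = 0.8

n = ((2.241 + 0.613) / 0.8)²
n = (3.568)²
n ≈ 12.73
Round up to the next whole number: n = 13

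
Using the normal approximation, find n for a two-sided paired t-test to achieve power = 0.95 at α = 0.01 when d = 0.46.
n = 85 pairs

Sample size formula (paired t-test, normal approximation):
n = ((z_{α/2} + z_β) / d)²

z_{α/2} = 2.576 (for α = 0.01, two-sided)
z_β = 1.645 (for power = 0.95)
d = 0.46

n = ((2.576 + 1.645) / 0.46)²
n = (9.176)²
n ≈ 84.20
Round up to the next whole number: n = 85 pairs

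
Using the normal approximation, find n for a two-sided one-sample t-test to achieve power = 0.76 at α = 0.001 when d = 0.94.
n = 19

Sample size formula (one-sample t-test, normal approximation):
n = ((z_{α/2} + z_β) / d)²

z_{α/2} = 3.291 (for α = 0.001, two-sided)
z_β = 0.706 (for power = 0.76)
d = 0.94

n = ((3.291 + 0.706) / 0.94)²
n = (4.252)²
n ≈ 18.08
Round up to the next whole number: n = 19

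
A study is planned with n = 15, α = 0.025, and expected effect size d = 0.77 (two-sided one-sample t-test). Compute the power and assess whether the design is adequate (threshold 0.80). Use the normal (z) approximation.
Power ≈ 0.77; the study is underpowered (power < 0.80)

Power calculation (one-sample t-test, normal approximation):
z_β = d · √n - z_{α/2}
z_β = 0.77 · √15 - 2.241
z_β = 0.77 · 3.873 - 2.241
z_β = 0.741

Power = Φ(z_β) = Φ(0.741) ≈ 0.771

Effect size d = 0.77 is medium by Cohen's convention (0.2/0.5/0.8).

Threshold: power ≥ 0.80 is conventionally adequate.
Power ≈ 0.77 → the study is underpowered (power < 0.80).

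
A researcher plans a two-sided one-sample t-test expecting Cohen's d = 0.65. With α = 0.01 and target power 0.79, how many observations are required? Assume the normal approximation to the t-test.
n = 28

Sample size formula (one-sample t-test, normal approximation):
n = ((z_{α/2} + z_β) / d)²

z_{α/2} = 2.576 (for α = 0.01, two-sided)
z_β = 0.806 (for power = 0.79)
d = 0.65

n = ((2.576 + 0.806) / 0.65)²
n = (5.203)²
n ≈ 27.07
Round up to the next whole number: n = 28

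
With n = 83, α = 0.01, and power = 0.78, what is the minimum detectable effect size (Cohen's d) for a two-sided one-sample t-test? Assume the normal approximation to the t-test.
d ≈ 0.37

Minimum detectable effect (one-sample t-test, normal approximation):
d = (z_{α/2} + z_β) / √n
d = (2.576 + 0.772) / √83
d = 3.348 / 9.110
d ≈ 0.37

By Cohen's convention (0.2 small / 0.5 medium / 0.8 large): small effect.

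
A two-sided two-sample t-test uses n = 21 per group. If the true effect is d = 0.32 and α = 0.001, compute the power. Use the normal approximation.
Power ≈ 0.01

Power calculation (two-sample t-test, normal approximation):
z_β = d · √(n/2) - z_{α/2}
z_β = 0.32 · √(21/2) - 3.291
z_β = 0.32 · 3.240 - 3.291
z_β = -2.254

Power = Φ(z_β) = Φ(-2.254) ≈ 0.012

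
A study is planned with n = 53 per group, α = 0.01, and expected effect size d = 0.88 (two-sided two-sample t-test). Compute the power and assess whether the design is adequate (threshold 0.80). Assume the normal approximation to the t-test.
Power ≈ 0.97; the study is adequately powered (power ≥ 0.80)

Power calculation (two-sample t-test, normal approximation):
z_β = d · √(n/2) - z_{α/2}
z_β = 0.88 · √(53/2) - 2.576
z_β = 0.88 · 5.148 - 2.576
z_β = 1.954

Power = Φ(z_β) = Φ(1.954) ≈ 0.975

Effect size d = 0.88 is large by Cohen's convention (0.2/0.5/0.8).

Threshold: power ≥ 0.80 is conventionally adequate.
Power ≈ 0.97 → the study is adequately powered (power ≥ 0.80).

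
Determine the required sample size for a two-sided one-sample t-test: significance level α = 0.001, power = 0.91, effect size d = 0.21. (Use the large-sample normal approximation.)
n = 487

Sample size formula (one-sample t-test, normal approximation):
n = ((z_{α/2} + z_β) / d)²

z_{α/2} = 3.291 (for α = 0.001, two-sided)
z_β = 1.341 (for power = 0.91)
d = 0.21

n = ((3.291 + 1.341) / 0.21)²
n = (22.057)²
n ≈ 486.51
Round up to the next whole number: n = 487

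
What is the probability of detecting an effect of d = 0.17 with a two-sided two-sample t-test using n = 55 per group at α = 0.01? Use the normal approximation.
Power ≈ 0.05

Power calculation (two-sample t-test, normal approximation):
z_β = d · √(n/2) - z_{α/2}
z_β = 0.17 · √(55/2) - 2.576
z_β = 0.17 · 5.244 - 2.576
z_β = -1.684

Power = Φ(z_β) = Φ(-1.684) ≈ 0.046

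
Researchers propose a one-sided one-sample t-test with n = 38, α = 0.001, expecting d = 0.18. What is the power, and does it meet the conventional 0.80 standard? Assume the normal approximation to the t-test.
Power ≈ 0.02; the study is underpowered (power < 0.80)

Power calculation (one-sample t-test, normal approximation):
z_β = d · √n - z_α
z_β = 0.18 · √38 - 3.090
z_β = 0.18 · 6.164 - 3.090
z_β = -1.981

Power = Φ(z_β) = Φ(-1.981) ≈ 0.024

Effect size d = 0.18 is very small by Cohen's convention (0.2/0.5/0.8).

Threshold: power ≥ 0.80 is conventionally adequate.
Power ≈ 0.02 → the study is underpowered (power < 0.80).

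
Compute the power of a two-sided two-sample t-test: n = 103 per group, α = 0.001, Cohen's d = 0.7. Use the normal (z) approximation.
Power ≈ 0.96

Power calculation (two-sample t-test, normal approximation):
z_β = d · √(n/2) - z_{α/2}
z_β = 0.7 · √(103/2) - 3.291
z_β = 0.7 · 7.176 - 3.291
z_β = 1.733

Power = Φ(z_β) = Φ(1.733) ≈ 0.958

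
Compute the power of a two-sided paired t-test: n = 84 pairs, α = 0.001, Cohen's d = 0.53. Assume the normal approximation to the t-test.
Power ≈ 0.94

Power calculation (paired t-test, normal approximation):
z_β = d · √n - z_{α/2}
z_β = 0.53 · √84 - 3.291
z_β = 0.53 · 9.165 - 3.291
z_β = 1.567

Power = Φ(z_β) = Φ(1.567) ≈ 0.941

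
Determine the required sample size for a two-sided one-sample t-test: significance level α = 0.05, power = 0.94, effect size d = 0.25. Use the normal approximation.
n = 198

Sample size formula (one-sample t-test, normal approximation):
n = ((z_{α/2} + z_β) / d)²

z_{α/2} = 1.960 (for α = 0.05, two-sided)
z_β = 1.555 (for power = 0.94)
d = 0.25

n = ((1.960 + 1.555) / 0.25)²
n = (14.060)²
n ≈ 197.68
Round up to the next whole number: n = 198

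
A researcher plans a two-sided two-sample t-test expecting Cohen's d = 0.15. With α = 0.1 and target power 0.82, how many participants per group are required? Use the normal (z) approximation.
n = 583 per group

Sample size formula (two-sample t-test, normal approximation):
n = 2 · ((z_{α/2} + z_β) / d)²

z_{α/2} = 1.645 (for α = 0.1, two-sided)
z_β = 0.915 (for power = 0.82)
d = 0.15

n = 2 · ((1.645 + 0.915) / 0.15)²
n = 2 · (17.067)²
n ≈ 582.56
Round up to the next whole number: n = 583 per group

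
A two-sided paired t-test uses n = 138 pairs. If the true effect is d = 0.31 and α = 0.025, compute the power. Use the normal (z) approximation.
Power ≈ 0.92

Power calculation (paired t-test, normal approximation):
z_β = d · √n - z_{α/2}
z_β = 0.31 · √138 - 2.241
z_β = 0.31 · 11.747 - 2.241
z_β = 1.400

Power = Φ(z_β) = Φ(1.400) ≈ 0.919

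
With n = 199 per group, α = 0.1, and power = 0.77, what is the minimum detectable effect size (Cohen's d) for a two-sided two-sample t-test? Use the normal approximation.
d ≈ 0.24

Minimum detectable effect (two-sample t-test, normal approximation):
d = (z_{α/2} + z_β) / √(n/2)
d = (1.645 + 0.739) / √(199/2)
d = 2.384 / 9.975
d ≈ 0.24

By Cohen's convention (0.2 small / 0.5 medium / 0.8 large): small effect.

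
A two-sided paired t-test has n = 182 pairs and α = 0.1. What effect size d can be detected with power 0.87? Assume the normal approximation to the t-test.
d ≈ 0.21

Minimum detectable effect (paired t-test, normal approximation):
d = (z_{α/2} + z_β) / √n
d = (1.645 + 1.126) / √182
d = 2.771 / 13.491
d ≈ 0.21

By Cohen's convention (0.2 small / 0.5 medium / 0.8 large): small effect.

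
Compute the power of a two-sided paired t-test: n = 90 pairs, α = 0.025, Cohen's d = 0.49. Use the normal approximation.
Power ≈ 0.99

Power calculation (paired t-test, normal approximation):
z_β = d · √n - z_{α/2}
z_β = 0.49 · √90 - 2.241
z_β = 0.49 · 9.487 - 2.241
z_β = 2.407

Power = Φ(z_β) = Φ(2.407) ≈ 0.992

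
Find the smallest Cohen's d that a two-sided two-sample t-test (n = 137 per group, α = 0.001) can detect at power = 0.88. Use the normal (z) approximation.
d ≈ 0.54

Minimum detectable effect (two-sample t-test, normal approximation):
d = (z_{α/2} + z_β) / √(n/2)
d = (3.291 + 1.175) / √(137/2)
d = 4.466 / 8.276
d ≈ 0.54

By Cohen's convention (0.2 small / 0.5 medium / 0.8 large): medium effect.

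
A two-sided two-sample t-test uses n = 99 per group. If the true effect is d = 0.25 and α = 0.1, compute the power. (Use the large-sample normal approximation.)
Power ≈ 0.55

Power calculation (two-sample t-test, normal approximation):
z_β = d · √(n/2) - z_{α/2}
z_β = 0.25 · √(99/2) - 1.645
z_β = 0.25 · 7.036 - 1.645
z_β = 0.114

Power = Φ(z_β) = Φ(0.114) ≈ 0.545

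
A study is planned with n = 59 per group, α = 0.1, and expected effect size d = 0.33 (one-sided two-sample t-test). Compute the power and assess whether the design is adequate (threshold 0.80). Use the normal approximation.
Power ≈ 0.70; the study is underpowered (power < 0.80)

Power calculation (two-sample t-test, normal approximation):
z_β = d · √(n/2) - z_α
z_β = 0.33 · √(59/2) - 1.282
z_β = 0.33 · 5.431 - 1.282
z_β = 0.511

Power = Φ(z_β) = Φ(0.511) ≈ 0.695

Effect size d = 0.33 is small by Cohen's convention (0.2/0.5/0.8).

Threshold: power ≥ 0.80 is conventionally adequate.
Power ≈ 0.70 → the study is underpowered (power < 0.80).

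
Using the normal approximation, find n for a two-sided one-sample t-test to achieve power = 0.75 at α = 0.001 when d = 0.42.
n = 90

Sample size formula (one-sample t-test, normal approximation):
n = ((z_{α/2} + z_β) / d)²

z_{α/2} = 3.291 (for α = 0.001, two-sided)
z_β = 0.674 (for power = 0.75)
d = 0.42

n = ((3.291 + 0.674) / 0.42)²
n = (9.440)²
n ≈ 89.11
Round up to the next whole number: n = 90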